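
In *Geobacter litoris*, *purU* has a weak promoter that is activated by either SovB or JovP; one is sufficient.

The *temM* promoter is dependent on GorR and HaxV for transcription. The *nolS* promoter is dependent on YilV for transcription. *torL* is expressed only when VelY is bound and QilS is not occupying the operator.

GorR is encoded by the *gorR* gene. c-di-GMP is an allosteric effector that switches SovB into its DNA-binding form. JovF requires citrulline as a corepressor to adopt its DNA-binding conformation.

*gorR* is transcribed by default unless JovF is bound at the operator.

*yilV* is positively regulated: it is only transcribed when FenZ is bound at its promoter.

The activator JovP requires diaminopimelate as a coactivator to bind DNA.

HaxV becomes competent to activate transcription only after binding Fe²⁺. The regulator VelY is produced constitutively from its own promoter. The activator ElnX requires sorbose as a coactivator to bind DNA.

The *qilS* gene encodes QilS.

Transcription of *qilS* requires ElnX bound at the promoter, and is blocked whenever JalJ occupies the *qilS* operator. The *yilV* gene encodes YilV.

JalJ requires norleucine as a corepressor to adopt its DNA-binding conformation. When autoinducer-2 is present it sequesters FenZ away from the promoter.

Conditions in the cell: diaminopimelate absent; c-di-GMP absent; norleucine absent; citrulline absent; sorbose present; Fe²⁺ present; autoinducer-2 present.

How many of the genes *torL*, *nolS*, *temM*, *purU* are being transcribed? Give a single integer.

1

Sorbose is present, so ElnX is active.
Norleucine is absent, so JalJ is inactive.
No repressor is bound and ElnX is active, so *qilS* is transcribed.
So QilS is produced and active.
VelY is produced constitutively and is active.
With repressor QilS bound, *torL* is not transcribed.
→ *torL* is OFF.
Autoinducer-2 is present, so FenZ is inactive.
Required activator FenZ is absent, so *yilV* is not transcribed.
So YilV is not produced.
Required activator YilV is absent, so *nolS* is not transcribed.
→ *nolS* is OFF.
Citrulline is absent, so JovF is inactive.
With no repressor bound, *gorR* is transcribed.
So GorR is produced and active.
Fe²⁺ is present, so HaxV is active.
No repressor is bound and GorR and HaxV are active, so *temM* is transcribed.
→ *temM* is ON.
c-di-GMP is absent, so SovB is inactive.
Diaminopimelate is absent, so JovP is inactive.
No activator is available at the *purU* promoter, so *purU* is not transcribed.
→ *purU* is OFF.
1 of the 4 genes is transcribed.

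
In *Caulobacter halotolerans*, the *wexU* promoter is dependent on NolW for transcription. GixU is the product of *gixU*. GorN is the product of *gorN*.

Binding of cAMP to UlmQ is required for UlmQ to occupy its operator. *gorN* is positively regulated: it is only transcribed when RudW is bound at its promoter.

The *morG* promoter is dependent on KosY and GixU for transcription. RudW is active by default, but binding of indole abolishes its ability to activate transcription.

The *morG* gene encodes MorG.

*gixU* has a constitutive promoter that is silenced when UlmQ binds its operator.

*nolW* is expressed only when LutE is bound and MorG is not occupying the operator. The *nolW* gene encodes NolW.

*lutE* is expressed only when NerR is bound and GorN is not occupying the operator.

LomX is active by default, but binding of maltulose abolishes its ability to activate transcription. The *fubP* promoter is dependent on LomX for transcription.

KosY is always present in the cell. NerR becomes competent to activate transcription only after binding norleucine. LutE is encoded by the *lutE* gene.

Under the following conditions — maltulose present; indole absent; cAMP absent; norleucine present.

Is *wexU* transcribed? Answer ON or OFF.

Indole is absent, so RudW is active.
No repressor is bound and RudW is active, so *gorN* is transcribed.
So GorN is produced and active.
Norleucine is present, so NerR is active.
With repressor GorN bound, *lutE* is not transcribed.
So LutE is not produced.
KosY is produced constitutively and is active.
cAMP is absent, so UlmQ is inactive.
With no repressor bound, *gixU* is transcribed.
So GixU is produced and active.
No repressor is bound and KosY and GixU are active, so *morG* is transcribed.
So MorG is produced and active.
With repressor MorG bound, *nolW* is not transcribed.
So NolW is not produced.
Required activator NolW is absent, so *wexU* is not transcribed.

OFF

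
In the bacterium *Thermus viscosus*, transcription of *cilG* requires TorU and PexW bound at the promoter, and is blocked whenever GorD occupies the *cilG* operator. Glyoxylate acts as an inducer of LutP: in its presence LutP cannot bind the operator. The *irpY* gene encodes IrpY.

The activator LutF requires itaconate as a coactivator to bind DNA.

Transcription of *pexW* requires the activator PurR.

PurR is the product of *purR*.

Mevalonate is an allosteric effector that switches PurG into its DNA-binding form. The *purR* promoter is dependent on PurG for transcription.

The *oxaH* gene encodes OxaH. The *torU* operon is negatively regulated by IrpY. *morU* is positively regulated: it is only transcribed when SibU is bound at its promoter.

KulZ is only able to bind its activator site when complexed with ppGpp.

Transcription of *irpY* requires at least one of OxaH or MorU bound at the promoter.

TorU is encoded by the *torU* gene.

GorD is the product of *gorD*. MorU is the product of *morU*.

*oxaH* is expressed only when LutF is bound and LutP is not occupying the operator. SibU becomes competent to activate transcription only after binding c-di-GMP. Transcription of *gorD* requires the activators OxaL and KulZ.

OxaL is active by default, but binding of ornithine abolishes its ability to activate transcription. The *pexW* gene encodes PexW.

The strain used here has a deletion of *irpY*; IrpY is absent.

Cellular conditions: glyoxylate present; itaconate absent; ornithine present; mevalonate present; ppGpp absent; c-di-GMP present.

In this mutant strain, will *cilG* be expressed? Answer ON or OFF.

IrpY is non-functional in this strain, so it has no effect.
With no repressor bound, *torU* is transcribed.
So TorU is produced and active.
Ornithine is present, so OxaL is inactive.
ppGpp is absent, so KulZ is inactive.
Required activator OxaL is absent, so *gorD* is not transcribed.
So GorD is not produced.
Mevalonate is present, so PurG is active.
No repressor is bound and PurG is active, so *purR* is transcribed.
So PurR is produced and active.
No repressor is bound and PurR is active, so *pexW* is transcribed.
So PexW is produced and active.
No repressor is bound and TorU and PexW are active, so *cilG* is transcribed.

ON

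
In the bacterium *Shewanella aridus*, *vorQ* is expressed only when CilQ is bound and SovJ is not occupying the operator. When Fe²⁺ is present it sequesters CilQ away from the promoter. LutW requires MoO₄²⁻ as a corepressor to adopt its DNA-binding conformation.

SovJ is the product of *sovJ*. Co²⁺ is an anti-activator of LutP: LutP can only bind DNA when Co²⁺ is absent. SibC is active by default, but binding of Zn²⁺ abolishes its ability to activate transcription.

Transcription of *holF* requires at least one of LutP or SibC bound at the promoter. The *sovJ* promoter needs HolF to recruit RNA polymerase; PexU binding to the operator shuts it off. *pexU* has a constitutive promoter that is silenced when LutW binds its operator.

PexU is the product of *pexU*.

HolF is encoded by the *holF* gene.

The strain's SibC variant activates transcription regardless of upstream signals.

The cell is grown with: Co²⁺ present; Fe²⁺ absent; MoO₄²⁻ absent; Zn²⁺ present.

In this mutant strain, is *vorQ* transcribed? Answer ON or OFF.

MoO₄²⁻ is absent, so LutW is inactive.
With no repressor bound, *pexU* is transcribed.
So PexU is produced and active.
Co²⁺ is present, so LutP is inactive.
SibC is constitutively active in this strain.
Activator SibC is present, so *holF* is transcribed.
So HolF is produced and active.
With repressor PexU bound, *sovJ* is not transcribed.
So SovJ is not produced.
Fe²⁺ is absent, so CilQ is active.
No repressor is bound and CilQ is active, so *vorQ* is transcribed.

ON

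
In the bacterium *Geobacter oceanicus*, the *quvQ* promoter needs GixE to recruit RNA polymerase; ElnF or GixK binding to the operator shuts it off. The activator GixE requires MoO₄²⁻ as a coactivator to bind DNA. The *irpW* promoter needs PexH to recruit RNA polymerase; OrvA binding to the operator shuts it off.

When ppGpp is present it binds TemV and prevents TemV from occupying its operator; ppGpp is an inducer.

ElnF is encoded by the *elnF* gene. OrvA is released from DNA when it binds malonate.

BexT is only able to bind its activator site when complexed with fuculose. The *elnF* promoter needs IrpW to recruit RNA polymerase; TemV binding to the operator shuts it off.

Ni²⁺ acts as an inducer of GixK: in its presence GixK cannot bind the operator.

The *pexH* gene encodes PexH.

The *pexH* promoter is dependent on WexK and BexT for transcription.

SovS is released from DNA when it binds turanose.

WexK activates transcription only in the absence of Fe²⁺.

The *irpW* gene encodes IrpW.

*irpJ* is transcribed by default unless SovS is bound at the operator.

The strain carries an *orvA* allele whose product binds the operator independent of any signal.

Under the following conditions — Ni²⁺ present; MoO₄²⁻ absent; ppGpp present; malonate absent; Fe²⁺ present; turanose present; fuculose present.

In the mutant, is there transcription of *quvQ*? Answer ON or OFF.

ppGpp is present, so TemV is inactive.
Fe²⁺ is present, so WexK is inactive.
Fuculose is present, so BexT is active.
Required activator WexK is absent, so *pexH* is not transcribed.
So PexH is not produced.
OrvA is constitutively active in this strain.
With repressor OrvA bound, *irpW* is not transcribed.
So IrpW is not produced.
Required activator IrpW is absent, so *elnF* is not transcribed.
So ElnF is not produced.
Ni²⁺ is present, so GixK is inactive.
MoO₄²⁻ is absent, so GixE is inactive.
Required activator GixE is absent, so *quvQ* is not transcribed.

OFF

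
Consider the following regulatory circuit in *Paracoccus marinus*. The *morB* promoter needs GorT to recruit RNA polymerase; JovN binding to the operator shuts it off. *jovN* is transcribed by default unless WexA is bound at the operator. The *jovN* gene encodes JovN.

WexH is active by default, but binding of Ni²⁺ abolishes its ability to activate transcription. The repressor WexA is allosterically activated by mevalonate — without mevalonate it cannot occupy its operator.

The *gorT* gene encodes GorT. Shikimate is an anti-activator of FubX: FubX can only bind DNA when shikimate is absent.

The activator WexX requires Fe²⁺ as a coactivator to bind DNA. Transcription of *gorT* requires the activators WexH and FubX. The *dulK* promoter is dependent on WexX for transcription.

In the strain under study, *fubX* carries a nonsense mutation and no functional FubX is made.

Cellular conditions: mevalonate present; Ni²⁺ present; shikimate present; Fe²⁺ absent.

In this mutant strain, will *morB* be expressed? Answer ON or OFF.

Mevalonate is present, so WexA is active.
With repressor WexA bound, *jovN* is not transcribed.
So JovN is not produced.
Ni²⁺ is present, so WexH is inactive.
FubX is non-functional in this strain, so it has no effect.
Required activator WexH is absent, so *gorT* is not transcribed.
So GorT is not produced.
Required activator GorT is absent, so *morB* is not transcribed.

OFF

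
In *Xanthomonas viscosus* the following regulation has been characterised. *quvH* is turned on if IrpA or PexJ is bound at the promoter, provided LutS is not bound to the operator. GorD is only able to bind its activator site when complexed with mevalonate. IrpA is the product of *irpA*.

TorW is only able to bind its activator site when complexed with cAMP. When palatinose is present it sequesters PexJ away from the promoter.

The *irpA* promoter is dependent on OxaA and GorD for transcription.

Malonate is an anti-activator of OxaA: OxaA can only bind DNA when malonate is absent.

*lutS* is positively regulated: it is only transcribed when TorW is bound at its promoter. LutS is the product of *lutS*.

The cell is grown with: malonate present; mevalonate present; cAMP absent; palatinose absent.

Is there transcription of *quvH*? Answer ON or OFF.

Malonate is present, so OxaA is inactive.
Mevalonate is present, so GorD is active.
Required activator OxaA is absent, so *irpA* is not transcribed.
So IrpA is not produced.
cAMP is absent, so TorW is inactive.
Required activator TorW is absent, so *lutS* is not transcribed.
So LutS is not produced.
Palatinose is absent, so PexJ is active.
Activator PexJ is present, so *quvH* is transcribed.

ON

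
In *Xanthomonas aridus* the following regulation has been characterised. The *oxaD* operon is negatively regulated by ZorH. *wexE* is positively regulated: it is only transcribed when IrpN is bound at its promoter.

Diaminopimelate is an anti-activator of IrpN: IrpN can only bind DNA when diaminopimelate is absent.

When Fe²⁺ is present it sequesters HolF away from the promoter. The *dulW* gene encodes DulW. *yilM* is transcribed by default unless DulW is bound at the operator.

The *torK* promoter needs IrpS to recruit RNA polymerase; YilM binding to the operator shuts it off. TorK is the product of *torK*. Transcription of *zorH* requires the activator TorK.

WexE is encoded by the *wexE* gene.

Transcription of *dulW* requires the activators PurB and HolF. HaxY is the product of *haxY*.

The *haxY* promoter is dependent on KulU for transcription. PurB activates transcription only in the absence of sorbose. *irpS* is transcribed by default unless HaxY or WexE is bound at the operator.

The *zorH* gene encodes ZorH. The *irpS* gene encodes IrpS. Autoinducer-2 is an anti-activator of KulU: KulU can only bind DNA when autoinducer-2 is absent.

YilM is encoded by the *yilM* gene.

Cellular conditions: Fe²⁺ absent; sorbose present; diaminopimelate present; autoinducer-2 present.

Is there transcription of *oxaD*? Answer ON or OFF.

ON

Autoinducer-2 is present, so KulU is inactive.
Required activator KulU is absent, so *haxY* is not transcribed.
So HaxY is not produced.
Diaminopimelate is present, so IrpN is inactive.
Required activator IrpN is absent, so *wexE* is not transcribed.
So WexE is not produced.
With no repressor bound, *irpS* is transcribed.
So IrpS is produced and active.
Sorbose is present, so PurB is inactive.
Fe²⁺ is absent, so HolF is active.
Required activator PurB is absent, so *dulW* is not transcribed.
So DulW is not produced.
With no repressor bound, *yilM* is transcribed.
So YilM is produced and active.
With repressor YilM bound, *torK* is not transcribed.
So TorK is not produced.
Required activator TorK is absent, so *zorH* is not transcribed.
So ZorH is not produced.
With no repressor bound, *oxaD* is transcribed.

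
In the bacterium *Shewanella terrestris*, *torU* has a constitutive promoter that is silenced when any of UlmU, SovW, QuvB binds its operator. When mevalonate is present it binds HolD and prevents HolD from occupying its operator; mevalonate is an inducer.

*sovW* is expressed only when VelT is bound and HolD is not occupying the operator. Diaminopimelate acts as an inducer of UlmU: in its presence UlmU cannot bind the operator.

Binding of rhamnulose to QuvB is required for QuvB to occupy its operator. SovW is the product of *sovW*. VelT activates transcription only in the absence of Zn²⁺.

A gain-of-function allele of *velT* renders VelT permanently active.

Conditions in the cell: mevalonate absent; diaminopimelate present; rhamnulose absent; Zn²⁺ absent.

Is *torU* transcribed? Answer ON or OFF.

ON

Diaminopimelate is present, so UlmU is inactive.
VelT is constitutively active in this strain.
Mevalonate is absent, so HolD is active.
With repressor HolD bound, *sovW* is not transcribed.
So SovW is not produced.
Rhamnulose is absent, so QuvB is inactive.
With no repressor bound, *torU* is transcribed.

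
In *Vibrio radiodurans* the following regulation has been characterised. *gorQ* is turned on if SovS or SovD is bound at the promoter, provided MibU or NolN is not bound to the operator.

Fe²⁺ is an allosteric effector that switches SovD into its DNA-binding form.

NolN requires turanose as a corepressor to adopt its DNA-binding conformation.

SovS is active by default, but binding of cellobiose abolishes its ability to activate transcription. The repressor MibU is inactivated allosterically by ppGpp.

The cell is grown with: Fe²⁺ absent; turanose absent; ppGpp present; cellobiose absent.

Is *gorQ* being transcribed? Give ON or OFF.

ON

ppGpp is present, so MibU is inactive.
Cellobiose is absent, so SovS is active.
Fe²⁺ is absent, so SovD is inactive.
Turanose is absent, so NolN is inactive.
Activator SovS is present, so *gorQ* is transcribed.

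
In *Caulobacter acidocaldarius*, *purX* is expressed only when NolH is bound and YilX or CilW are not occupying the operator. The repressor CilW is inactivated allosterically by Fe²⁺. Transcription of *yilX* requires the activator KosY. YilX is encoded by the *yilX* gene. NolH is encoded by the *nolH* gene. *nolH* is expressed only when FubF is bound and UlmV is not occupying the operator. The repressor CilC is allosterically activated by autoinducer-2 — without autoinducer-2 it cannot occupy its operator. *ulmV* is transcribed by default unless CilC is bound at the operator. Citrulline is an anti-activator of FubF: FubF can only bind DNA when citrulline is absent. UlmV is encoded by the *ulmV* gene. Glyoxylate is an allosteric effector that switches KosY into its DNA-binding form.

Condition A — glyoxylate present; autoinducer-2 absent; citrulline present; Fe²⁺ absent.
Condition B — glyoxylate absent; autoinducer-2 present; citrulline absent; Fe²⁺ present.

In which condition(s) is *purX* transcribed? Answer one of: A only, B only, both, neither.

B only

Condition A:
Glyoxylate is present, so KosY is active.
No repressor is bound and KosY is active, so *yilX* is transcribed.
So YilX is produced and active.
Autoinducer-2 is absent, so CilC is inactive.
With no repressor bound, *ulmV* is transcribed.
So UlmV is produced and active.
Citrulline is present, so FubF is inactive.
With repressor UlmV bound, *nolH* is not transcribed.
So NolH is not produced.
Fe²⁺ is absent, so CilW is active.
With repressor YilX bound, *purX* is not transcribed.
→ *purX* is OFF in A.
Condition B:
Glyoxylate is absent, so KosY is inactive.
Required activator KosY is absent, so *yilX* is not transcribed.
So YilX is not produced.
Autoinducer-2 is present, so CilC is active.
With repressor CilC bound, *ulmV* is not transcribed.
So UlmV is not produced.
Citrulline is absent, so FubF is active.
No repressor is bound and FubF is active, so *nolH* is transcribed.
So NolH is produced and active.
Fe²⁺ is present, so CilW is inactive.
No repressor is bound and NolH is active, so *purX* is transcribed.
→ *purX* is ON in B.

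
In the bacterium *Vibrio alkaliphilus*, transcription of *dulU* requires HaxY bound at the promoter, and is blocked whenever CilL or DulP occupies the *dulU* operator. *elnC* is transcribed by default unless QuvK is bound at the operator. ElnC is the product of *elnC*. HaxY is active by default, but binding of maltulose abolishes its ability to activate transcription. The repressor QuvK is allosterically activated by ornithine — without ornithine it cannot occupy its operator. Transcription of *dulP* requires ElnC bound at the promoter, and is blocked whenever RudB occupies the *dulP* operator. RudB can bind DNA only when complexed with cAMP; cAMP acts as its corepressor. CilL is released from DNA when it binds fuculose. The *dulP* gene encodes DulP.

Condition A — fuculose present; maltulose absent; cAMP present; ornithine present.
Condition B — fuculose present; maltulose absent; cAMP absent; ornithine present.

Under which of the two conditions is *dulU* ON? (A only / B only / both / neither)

Condition A:
Fuculose is present, so CilL is inactive.
Maltulose is absent, so HaxY is active.
cAMP is present, so RudB is active.
Ornithine is present, so QuvK is active.
With repressor QuvK bound, *elnC* is not transcribed.
So ElnC is not produced.
With repressor RudB bound, *dulP* is not transcribed.
So DulP is not produced.
No repressor is bound and HaxY is active, so *dulU* is transcribed.
→ *dulU* is ON in A.
Condition B:
Fuculose is present, so CilL is inactive.
Maltulose is absent, so HaxY is active.
cAMP is absent, so RudB is inactive.
Ornithine is present, so QuvK is active.
With repressor QuvK bound, *elnC* is not transcribed.
So ElnC is not produced.
Required activator ElnC is absent, so *dulP* is not transcribed.
So DulP is not produced.
No repressor is bound and HaxY is active, so *dulU* is transcribed.
→ *dulU* is ON in B.

both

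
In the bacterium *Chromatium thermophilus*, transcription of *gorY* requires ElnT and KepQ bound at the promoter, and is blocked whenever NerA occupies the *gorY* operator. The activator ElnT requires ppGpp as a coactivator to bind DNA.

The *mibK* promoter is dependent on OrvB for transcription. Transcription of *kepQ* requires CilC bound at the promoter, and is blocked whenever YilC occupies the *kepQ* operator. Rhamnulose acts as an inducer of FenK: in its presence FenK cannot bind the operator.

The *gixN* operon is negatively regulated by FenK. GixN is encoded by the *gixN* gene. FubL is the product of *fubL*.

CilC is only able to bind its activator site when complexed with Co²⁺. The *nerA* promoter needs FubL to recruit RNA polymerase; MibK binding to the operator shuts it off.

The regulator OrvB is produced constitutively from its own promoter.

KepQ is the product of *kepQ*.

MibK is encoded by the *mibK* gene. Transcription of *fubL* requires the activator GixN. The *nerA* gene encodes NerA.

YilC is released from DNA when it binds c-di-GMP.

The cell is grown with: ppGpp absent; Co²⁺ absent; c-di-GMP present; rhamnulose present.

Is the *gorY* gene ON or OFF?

ppGpp is absent, so ElnT is inactive.
c-di-GMP is present, so YilC is inactive.
Co²⁺ is absent, so CilC is inactive.
Required activator CilC is absent, so *kepQ* is not transcribed.
So KepQ is not produced.
Rhamnulose is present, so FenK is inactive.
With no repressor bound, *gixN* is transcribed.
So GixN is produced and active.
No repressor is bound and GixN is active, so *fubL* is transcribed.
So FubL is produced and active.
OrvB is produced constitutively and is active.
No repressor is bound and OrvB is active, so *mibK* is transcribed.
So MibK is produced and active.
With repressor MibK bound, *nerA* is not transcribed.
So NerA is not produced.
Required activator ElnT is absent, so *gorY* is not transcribed.

OFF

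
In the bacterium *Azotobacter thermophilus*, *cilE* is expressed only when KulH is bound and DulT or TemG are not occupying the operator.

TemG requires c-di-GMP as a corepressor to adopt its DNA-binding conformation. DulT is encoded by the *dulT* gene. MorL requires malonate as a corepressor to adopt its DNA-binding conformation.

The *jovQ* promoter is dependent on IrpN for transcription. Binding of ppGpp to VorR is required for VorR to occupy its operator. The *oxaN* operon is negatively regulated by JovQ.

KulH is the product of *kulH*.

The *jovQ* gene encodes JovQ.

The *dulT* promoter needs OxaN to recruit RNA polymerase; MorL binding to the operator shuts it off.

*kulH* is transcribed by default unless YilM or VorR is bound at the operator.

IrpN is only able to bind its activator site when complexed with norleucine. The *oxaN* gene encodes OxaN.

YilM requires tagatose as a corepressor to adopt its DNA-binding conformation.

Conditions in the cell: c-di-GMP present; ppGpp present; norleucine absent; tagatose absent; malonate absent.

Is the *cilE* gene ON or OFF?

OFF

Malonate is absent, so MorL is inactive.
Norleucine is absent, so IrpN is inactive.
Required activator IrpN is absent, so *jovQ* is not transcribed.
So JovQ is not produced.
With no repressor bound, *oxaN* is transcribed.
So OxaN is produced and active.
No repressor is bound and OxaN is active, so *dulT* is transcribed.
So DulT is produced and active.
c-di-GMP is present, so TemG is active.
Tagatose is absent, so YilM is inactive.
ppGpp is present, so VorR is active.
With repressor VorR bound, *kulH* is not transcribed.
So KulH is not produced.
With repressor DulT bound, *cilE* is not transcribed.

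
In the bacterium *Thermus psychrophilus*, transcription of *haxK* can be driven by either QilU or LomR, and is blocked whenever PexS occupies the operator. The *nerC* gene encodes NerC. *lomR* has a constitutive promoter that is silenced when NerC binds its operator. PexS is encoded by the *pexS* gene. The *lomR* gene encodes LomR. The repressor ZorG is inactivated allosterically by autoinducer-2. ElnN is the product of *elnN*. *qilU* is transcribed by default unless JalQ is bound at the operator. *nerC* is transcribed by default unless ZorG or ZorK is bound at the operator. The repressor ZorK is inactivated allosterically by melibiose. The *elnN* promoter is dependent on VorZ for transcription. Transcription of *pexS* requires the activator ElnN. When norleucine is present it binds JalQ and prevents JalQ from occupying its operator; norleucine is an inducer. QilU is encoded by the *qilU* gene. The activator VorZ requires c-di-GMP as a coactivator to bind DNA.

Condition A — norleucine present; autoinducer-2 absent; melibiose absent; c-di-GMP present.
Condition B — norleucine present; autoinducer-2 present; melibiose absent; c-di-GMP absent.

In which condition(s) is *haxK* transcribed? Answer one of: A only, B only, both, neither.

Condition A:
Norleucine is present, so JalQ is inactive.
With no repressor bound, *qilU* is transcribed.
So QilU is produced and active.
Autoinducer-2 is absent, so ZorG is active.
Melibiose is absent, so ZorK is active.
With repressor ZorG bound, *nerC* is not transcribed.
So NerC is not produced.
With no repressor bound, *lomR* is transcribed.
So LomR is produced and active.
c-di-GMP is present, so VorZ is active.
No repressor is bound and VorZ is active, so *elnN* is transcribed.
So ElnN is produced and active.
No repressor is bound and ElnN is active, so *pexS* is transcribed.
So PexS is produced and active.
With repressor PexS bound, *haxK* is not transcribed.
→ *haxK* is OFF in A.
Condition B:
Norleucine is present, so JalQ is inactive.
With no repressor bound, *qilU* is transcribed.
So QilU is produced and active.
Autoinducer-2 is present, so ZorG is inactive.
Melibiose is absent, so ZorK is active.
With repressor ZorK bound, *nerC* is not transcribed.
So NerC is not produced.
With no repressor bound, *lomR* is transcribed.
So LomR is produced and active.
c-di-GMP is absent, so VorZ is inactive.
Required activator VorZ is absent, so *elnN* is not transcribed.
So ElnN is not produced.
Required activator ElnN is absent, so *pexS* is not transcribed.
So PexS is not produced.
Activator QilU is present, so *haxK* is transcribed.
→ *haxK* is ON in B.

B only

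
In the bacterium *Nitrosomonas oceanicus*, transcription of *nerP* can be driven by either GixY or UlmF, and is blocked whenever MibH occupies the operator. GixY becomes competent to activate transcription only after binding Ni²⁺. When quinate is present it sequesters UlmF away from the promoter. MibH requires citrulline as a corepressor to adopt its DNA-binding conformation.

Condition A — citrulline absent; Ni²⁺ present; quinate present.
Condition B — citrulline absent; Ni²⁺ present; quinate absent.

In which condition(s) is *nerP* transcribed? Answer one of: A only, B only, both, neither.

both

Condition A:
Citrulline is absent, so MibH is inactive.
Ni²⁺ is present, so GixY is active.
Quinate is present, so UlmF is inactive.
Activator GixY is present, so *nerP* is transcribed.
→ *nerP* is ON in A.
Condition B:
Citrulline is absent, so MibH is inactive.
Ni²⁺ is present, so GixY is active.
Quinate is absent, so UlmF is active.
Activator GixY is present, so *nerP* is transcribed.
→ *nerP* is ON in B.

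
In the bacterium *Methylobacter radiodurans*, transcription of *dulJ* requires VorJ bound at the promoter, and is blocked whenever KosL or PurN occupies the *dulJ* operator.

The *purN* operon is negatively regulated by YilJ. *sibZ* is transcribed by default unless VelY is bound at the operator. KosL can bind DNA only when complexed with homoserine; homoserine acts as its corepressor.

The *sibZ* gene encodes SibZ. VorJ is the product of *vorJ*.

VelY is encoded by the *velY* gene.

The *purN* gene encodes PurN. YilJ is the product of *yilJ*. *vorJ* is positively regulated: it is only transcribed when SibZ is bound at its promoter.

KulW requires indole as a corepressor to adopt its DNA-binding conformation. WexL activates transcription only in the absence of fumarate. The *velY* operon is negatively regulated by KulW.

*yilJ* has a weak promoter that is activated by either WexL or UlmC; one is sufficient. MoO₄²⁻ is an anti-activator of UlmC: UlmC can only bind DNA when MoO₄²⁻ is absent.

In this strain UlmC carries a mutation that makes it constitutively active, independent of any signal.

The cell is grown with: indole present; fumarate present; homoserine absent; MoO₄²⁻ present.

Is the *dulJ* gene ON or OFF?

Homoserine is absent, so KosL is inactive.
Indole is present, so KulW is active.
With repressor KulW bound, *velY* is not transcribed.
So VelY is not produced.
With no repressor bound, *sibZ* is transcribed.
So SibZ is produced and active.
No repressor is bound and SibZ is active, so *vorJ* is transcribed.
So VorJ is produced and active.
Fumarate is present, so WexL is inactive.
UlmC is constitutively active in this strain.
Activator UlmC is present, so *yilJ* is transcribed.
So YilJ is produced and active.
With repressor YilJ bound, *purN* is not transcribed.
So PurN is not produced.
No repressor is bound and VorJ is active, so *dulJ* is transcribed.

ON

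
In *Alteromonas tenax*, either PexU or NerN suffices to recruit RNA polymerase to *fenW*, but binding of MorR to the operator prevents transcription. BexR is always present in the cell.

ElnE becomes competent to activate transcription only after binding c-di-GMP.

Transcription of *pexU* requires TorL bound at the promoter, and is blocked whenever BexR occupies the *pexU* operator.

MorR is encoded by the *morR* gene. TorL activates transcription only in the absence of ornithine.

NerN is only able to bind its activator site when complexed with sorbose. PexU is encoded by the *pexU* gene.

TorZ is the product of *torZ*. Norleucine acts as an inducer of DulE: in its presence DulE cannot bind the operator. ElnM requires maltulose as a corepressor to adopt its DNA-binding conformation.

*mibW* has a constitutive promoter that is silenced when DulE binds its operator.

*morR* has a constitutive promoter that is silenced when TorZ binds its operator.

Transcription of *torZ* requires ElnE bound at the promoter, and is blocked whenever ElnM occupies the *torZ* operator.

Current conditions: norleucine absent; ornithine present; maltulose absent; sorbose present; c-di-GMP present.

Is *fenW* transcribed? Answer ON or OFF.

BexR is produced constitutively and is active.
Ornithine is present, so TorL is inactive.
With repressor BexR bound, *pexU* is not transcribed.
So PexU is not produced.
Sorbose is present, so NerN is active.
c-di-GMP is present, so ElnE is active.
Maltulose is absent, so ElnM is inactive.
No repressor is bound and ElnE is active, so *torZ* is transcribed.
So TorZ is produced and active.
With repressor TorZ bound, *morR* is not transcribed.
So MorR is not produced.
Activator NerN is present, so *fenW* is transcribed.

ON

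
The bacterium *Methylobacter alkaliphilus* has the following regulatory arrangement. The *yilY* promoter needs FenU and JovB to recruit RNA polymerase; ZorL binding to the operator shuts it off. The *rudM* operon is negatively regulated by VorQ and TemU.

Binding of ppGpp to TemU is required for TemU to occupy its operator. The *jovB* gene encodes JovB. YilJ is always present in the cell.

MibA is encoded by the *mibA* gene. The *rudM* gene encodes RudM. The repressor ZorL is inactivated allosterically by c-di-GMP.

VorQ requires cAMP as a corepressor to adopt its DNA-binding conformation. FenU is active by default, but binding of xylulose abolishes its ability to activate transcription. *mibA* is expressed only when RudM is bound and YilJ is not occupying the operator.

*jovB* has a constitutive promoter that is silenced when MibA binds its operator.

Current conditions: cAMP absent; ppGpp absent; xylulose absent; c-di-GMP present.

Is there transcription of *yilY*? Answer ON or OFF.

ON

c-di-GMP is present, so ZorL is inactive.
Xylulose is absent, so FenU is active.
YilJ is produced constitutively and is active.
cAMP is absent, so VorQ is inactive.
ppGpp is absent, so TemU is inactive.
With no repressor bound, *rudM* is transcribed.
So RudM is produced and active.
With repressor YilJ bound, *mibA* is not transcribed.
So MibA is not produced.
With no repressor bound, *jovB* is transcribed.
So JovB is produced and active.
No repressor is bound and FenU and JovB are active, so *yilY* is transcribed.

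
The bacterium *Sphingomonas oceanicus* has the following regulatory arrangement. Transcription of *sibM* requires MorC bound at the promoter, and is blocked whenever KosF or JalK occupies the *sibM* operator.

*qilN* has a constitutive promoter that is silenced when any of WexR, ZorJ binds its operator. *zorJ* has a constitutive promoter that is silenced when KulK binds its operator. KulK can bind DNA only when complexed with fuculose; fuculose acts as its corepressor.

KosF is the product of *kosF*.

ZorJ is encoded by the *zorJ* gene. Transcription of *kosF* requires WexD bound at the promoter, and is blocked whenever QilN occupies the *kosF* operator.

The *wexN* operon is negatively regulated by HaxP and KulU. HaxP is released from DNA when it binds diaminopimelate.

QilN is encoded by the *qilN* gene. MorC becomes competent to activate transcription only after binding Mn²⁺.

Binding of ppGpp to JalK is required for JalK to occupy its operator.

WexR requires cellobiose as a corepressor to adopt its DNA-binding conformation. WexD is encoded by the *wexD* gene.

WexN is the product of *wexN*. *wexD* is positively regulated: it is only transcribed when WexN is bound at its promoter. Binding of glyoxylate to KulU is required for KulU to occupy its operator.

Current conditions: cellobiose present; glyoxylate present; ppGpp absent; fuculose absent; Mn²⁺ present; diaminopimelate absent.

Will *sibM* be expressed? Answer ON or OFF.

ON

Cellobiose is present, so WexR is active.
Fuculose is absent, so KulK is inactive.
With no repressor bound, *zorJ* is transcribed.
So ZorJ is produced and active.
With repressor WexR bound, *qilN* is not transcribed.
So QilN is not produced.
Diaminopimelate is absent, so HaxP is active.
Glyoxylate is present, so KulU is active.
With repressor HaxP bound, *wexN* is not transcribed.
So WexN is not produced.
Required activator WexN is absent, so *wexD* is not transcribed.
So WexD is not produced.
Required activator WexD is absent, so *kosF* is not transcribed.
So KosF is not produced.
ppGpp is absent, so JalK is inactive.
Mn²⁺ is present, so MorC is active.
No repressor is bound and MorC is active, so *sibM* is transcribed.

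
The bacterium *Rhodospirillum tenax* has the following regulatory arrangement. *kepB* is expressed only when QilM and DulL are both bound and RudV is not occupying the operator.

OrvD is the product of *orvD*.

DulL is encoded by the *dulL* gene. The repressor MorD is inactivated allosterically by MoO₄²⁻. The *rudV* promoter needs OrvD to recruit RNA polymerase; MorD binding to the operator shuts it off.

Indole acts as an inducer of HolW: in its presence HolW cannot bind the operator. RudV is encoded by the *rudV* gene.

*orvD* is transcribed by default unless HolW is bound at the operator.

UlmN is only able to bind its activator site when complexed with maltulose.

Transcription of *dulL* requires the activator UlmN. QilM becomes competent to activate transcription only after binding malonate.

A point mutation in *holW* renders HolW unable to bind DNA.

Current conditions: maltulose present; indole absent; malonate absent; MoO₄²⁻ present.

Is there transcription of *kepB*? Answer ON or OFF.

Malonate is absent, so QilM is inactive.
Maltulose is present, so UlmN is active.
No repressor is bound and UlmN is active, so *dulL* is transcribed.
So DulL is produced and active.
MoO₄²⁻ is present, so MorD is inactive.
HolW is non-functional in this strain, so it has no effect.
With no repressor bound, *orvD* is transcribed.
So OrvD is produced and active.
No repressor is bound and OrvD is active, so *rudV* is transcribed.
So RudV is produced and active.
With repressor RudV bound, *kepB* is not transcribed.

OFF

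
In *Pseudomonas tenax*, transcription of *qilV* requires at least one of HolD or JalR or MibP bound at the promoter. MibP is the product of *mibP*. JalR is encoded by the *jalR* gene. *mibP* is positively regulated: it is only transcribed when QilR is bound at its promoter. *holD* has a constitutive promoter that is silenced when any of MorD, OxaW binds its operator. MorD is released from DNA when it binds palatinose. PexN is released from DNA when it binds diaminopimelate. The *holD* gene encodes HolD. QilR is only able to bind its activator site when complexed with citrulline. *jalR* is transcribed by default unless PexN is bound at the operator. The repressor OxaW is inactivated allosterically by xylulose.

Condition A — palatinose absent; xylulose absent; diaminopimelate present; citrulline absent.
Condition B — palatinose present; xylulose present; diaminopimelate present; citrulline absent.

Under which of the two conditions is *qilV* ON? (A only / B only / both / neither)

Condition A:
Palatinose is absent, so MorD is active.
Xylulose is absent, so OxaW is active.
With repressor MorD bound, *holD* is not transcribed.
So HolD is not produced.
Diaminopimelate is present, so PexN is inactive.
With no repressor bound, *jalR* is transcribed.
So JalR is produced and active.
Citrulline is absent, so QilR is inactive.
Required activator QilR is absent, so *mibP* is not transcribed.
So MibP is not produced.
Activator JalR is present, so *qilV* is transcribed.
→ *qilV* is ON in A.
Condition B:
Palatinose is present, so MorD is inactive.
Xylulose is present, so OxaW is inactive.
With no repressor bound, *holD* is transcribed.
So HolD is produced and active.
Diaminopimelate is present, so PexN is inactive.
With no repressor bound, *jalR* is transcribed.
So JalR is produced and active.
Citrulline is absent, so QilR is inactive.
Required activator QilR is absent, so *mibP* is not transcribed.
So MibP is not produced.
Activator HolD is present, so *qilV* is transcribed.
→ *qilV* is ON in B.

both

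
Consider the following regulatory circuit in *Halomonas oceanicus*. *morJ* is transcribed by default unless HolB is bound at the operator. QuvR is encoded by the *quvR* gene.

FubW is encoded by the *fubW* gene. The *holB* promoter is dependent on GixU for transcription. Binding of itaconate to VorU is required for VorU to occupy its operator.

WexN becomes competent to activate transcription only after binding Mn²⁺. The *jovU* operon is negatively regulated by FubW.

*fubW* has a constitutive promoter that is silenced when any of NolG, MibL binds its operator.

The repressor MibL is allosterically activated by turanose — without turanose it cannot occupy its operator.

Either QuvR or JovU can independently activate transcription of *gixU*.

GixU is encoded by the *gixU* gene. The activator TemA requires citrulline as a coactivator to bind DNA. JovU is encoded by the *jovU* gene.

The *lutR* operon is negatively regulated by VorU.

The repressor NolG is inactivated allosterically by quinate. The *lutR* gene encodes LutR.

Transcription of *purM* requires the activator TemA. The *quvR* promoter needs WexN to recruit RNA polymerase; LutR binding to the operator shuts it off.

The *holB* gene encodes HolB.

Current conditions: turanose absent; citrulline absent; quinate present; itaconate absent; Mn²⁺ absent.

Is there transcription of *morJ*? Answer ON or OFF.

ON

Itaconate is absent, so VorU is inactive.
With no repressor bound, *lutR* is transcribed.
So LutR is produced and active.
Mn²⁺ is absent, so WexN is inactive.
With repressor LutR bound, *quvR* is not transcribed.
So QuvR is not produced.
Quinate is present, so NolG is inactive.
Turanose is absent, so MibL is inactive.
With no repressor bound, *fubW* is transcribed.
So FubW is produced and active.
With repressor FubW bound, *jovU* is not transcribed.
So JovU is not produced.
No activator is available at the *gixU* promoter, so *gixU* is not transcribed.
So GixU is not produced.
Required activator GixU is absent, so *holB* is not transcribed.
So HolB is not produced.
With no repressor bound, *morJ* is transcribed.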